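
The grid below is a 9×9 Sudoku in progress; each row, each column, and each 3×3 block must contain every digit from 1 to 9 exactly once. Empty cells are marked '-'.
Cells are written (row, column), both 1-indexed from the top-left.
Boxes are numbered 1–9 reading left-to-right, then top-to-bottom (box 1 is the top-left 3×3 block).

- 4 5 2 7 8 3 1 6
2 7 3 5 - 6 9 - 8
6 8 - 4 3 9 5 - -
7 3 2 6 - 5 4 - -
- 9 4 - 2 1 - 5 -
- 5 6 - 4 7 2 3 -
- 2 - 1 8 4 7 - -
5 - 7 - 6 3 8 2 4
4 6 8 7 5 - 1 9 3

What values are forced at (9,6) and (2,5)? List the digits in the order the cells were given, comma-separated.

2,1

For (9,6):
  Row 9 already contains {1, 3, 4, 5, 6, 7, 8, 9}.
  Column 6 already contains {1, 3, 4, 5, 6, 7, 8, 9}.
  Its 3×3 block (box 8) already contains {1, 3, 4, 5, 6, 7, 8}.
  The only value from 1–9 not eliminated is 2, so (9,6) = 2.
For (2,5):
  Row 2 already contains {2, 3, 5, 6, 7, 8, 9}.
  Column 5 already contains {2, 3, 4, 5, 6, 7, 8}.
  Its 3×3 block (box 2) already contains {2, 3, 4, 5, 6, 7, 8, 9}.
  The only value from 1–9 not eliminated is 1, so (2,5) = 1.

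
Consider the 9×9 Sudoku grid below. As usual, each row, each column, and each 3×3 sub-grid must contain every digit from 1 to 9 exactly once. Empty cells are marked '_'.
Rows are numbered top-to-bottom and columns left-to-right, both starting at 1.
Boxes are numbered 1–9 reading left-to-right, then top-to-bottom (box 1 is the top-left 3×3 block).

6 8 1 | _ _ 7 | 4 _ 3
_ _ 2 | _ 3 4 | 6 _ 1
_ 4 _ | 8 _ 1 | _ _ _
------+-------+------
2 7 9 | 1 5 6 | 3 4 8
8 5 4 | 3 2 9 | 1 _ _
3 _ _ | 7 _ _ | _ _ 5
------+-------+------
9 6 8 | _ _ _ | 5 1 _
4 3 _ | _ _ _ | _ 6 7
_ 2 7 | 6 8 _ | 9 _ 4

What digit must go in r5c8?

7

Row 5 already contains {1, 2, 3, 4, 5, 8, 9}.
Column 8 already contains {1, 4, 6}.
Its 3×3 block (box 6) already contains {1, 3, 4, 5, 8}.
The only value from 1–9 not eliminated is 7, so r5c8 = 7.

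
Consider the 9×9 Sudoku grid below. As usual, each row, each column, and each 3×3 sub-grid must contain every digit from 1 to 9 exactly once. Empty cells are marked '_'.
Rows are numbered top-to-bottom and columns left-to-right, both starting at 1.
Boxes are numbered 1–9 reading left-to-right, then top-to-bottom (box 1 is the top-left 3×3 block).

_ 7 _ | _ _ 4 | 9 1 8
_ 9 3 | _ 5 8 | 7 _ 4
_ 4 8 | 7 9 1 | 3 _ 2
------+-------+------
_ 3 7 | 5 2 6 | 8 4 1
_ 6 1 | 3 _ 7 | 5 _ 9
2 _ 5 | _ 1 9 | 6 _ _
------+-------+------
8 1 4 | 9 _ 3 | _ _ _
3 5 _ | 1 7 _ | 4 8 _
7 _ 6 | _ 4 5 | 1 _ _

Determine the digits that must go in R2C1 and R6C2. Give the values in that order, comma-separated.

For R2C1:
  Consider where 1 can go in row 2.
  R2C4 is out (column 4 already has a 1).
  R2C8 is out (column 8 already has a 1).
  So the only cell in row 2 that can hold 1 is R2C1.
  So R2C1 = 1.
For R6C2:
  Row 6 already contains {1, 2, 5, 6, 9}.
  Column 2 already contains {1, 3, 4, 5, 6, 7, 9}.
  Its 3×3 block (box 4) already contains {1, 2, 3, 5, 6, 7}.
  The only value from 1–9 not eliminated is 8, so R6C2 = 8.

1,8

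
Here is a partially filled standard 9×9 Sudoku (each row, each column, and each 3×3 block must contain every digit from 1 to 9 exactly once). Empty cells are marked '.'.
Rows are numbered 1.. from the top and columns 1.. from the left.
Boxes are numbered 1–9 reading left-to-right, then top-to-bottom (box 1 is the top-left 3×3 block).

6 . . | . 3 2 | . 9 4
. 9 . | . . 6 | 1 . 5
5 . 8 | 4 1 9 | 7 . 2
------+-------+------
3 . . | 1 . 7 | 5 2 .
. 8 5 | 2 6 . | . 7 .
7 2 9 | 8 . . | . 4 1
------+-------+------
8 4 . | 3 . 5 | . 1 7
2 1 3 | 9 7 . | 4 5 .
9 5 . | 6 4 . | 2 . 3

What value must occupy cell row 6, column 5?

Row 6 already contains {1, 2, 4, 7, 8, 9}.
Column 5 already contains {1, 3, 4, 6, 7}.
Its 3×3 block (box 5) already contains {1, 2, 6, 7, 8}.
The only value from 1–9 not eliminated is 5, so row 6, column 5 = 5.

5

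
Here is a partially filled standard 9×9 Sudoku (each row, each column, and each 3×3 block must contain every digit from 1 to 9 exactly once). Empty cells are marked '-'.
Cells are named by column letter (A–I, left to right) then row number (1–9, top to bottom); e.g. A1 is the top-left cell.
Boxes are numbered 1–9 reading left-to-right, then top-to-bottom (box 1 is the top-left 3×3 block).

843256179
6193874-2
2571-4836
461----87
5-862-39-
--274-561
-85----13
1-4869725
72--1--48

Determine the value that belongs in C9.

Row 9 already contains {1, 2, 4, 7, 8}.
Column C already contains {1, 2, 3, 4, 5, 7, 8, 9}.
Its 3×3 block (box 7) already contains {1, 2, 4, 5, 7, 8}.
The only value from 1–9 not eliminated is 6, so C9 = 6.

6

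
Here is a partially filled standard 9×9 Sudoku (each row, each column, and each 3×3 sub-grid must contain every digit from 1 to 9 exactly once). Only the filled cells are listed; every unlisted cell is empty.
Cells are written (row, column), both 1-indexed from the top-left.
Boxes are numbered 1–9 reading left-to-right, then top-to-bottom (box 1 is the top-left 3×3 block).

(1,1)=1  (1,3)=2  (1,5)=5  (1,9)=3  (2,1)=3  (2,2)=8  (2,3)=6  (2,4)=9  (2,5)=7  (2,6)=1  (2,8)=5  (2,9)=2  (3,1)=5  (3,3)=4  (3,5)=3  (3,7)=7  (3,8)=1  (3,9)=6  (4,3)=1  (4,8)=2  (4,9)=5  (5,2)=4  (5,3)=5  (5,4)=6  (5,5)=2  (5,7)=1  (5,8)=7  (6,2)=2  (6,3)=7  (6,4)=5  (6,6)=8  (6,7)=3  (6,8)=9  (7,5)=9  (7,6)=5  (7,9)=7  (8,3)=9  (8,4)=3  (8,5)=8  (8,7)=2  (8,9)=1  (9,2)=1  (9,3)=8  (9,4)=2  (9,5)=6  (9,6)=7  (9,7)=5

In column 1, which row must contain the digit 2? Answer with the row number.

7

Consider where 2 can go in column 1.
(4,1) is out (row 4 already has a 2).
(5,1) is out (row 5 already has a 2).
(6,1) is out (row 6 already has a 2).
(8,1) is out (row 8 already has a 2).
(9,1) is out (row 9 already has a 2).
So the only cell in column 1 that can hold 2 is (7,1).
That is row 7.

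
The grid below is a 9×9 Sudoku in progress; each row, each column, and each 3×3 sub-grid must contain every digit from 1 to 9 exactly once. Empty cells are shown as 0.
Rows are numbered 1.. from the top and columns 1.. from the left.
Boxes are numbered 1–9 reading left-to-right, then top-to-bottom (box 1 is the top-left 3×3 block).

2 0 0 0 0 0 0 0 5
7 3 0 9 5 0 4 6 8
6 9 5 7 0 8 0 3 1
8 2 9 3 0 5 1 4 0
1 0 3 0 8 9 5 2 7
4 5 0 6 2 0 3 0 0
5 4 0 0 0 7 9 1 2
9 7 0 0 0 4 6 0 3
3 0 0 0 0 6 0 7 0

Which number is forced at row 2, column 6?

Cell row 2, column 6 itself could take any of {1, 2} by direct elimination.
Consider where 2 can go in box 2.
row 1, column 4 is out (row 1 already has a 2).
row 1, column 5 is out (row 1 already has a 2).
row 1, column 6 is out (row 1 already has a 2).
row 3, column 5 is out (column 5 already has a 2).
So the only cell in box 2 that can hold 2 is row 2, column 6.
Therefore row 2, column 6 = 2.

2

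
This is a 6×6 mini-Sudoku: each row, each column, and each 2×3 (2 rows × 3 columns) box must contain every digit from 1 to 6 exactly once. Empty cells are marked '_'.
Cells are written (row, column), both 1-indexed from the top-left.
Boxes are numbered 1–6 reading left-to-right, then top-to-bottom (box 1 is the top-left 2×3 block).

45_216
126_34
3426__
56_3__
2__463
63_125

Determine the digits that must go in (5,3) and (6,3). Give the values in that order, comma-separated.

For (5,3):
  Consider where 5 can go in row 5.
  (5,2) is out (column 2 already has a 5).
  So the only cell in row 5 that can hold 5 is (5,3).
  So (5,3) = 5.
For (6,3):
  Row 6 already contains {1, 2, 3, 5, 6}.
  Column 3 already contains {2, 6}.
  Its 2×3 block (box 5) already contains {2, 3, 6}.
  The only value from 1–6 not eliminated is 4, so (6,3) = 4.

5,4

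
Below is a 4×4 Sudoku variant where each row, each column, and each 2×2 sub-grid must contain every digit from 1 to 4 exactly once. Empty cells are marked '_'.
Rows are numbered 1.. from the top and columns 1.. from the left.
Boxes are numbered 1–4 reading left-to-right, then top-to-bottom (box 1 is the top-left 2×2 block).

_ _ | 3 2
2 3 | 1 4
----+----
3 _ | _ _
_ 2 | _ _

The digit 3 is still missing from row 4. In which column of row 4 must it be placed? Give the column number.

4

Consider where 3 can go in row 4.
row 4, column 1 is out (column 1 already has a 3).
row 4, column 3 is out (column 3 already has a 3).
So the only cell in row 4 that can hold 3 is row 4, column 4.
That is column 4.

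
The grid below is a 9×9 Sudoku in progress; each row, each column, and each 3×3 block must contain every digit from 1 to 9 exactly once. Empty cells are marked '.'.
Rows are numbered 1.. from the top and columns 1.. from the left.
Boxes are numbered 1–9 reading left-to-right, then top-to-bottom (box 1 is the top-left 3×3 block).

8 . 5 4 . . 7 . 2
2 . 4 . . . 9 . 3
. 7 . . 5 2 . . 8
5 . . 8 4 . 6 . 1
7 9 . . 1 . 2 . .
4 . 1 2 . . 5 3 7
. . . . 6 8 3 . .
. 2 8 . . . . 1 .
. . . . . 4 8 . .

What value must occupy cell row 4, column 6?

Cell row 4, column 6 itself could take any of {3, 7, 9} by direct elimination.
Consider where 7 can go in row 4.
row 4, column 2 is out (column 2 already has a 7).
row 4, column 3 is out (box 4 already has a 7).
row 4, column 8 is out (box 6 already has a 7).
So the only cell in row 4 that can hold 7 is row 4, column 6.
Therefore row 4, column 6 = 7.

7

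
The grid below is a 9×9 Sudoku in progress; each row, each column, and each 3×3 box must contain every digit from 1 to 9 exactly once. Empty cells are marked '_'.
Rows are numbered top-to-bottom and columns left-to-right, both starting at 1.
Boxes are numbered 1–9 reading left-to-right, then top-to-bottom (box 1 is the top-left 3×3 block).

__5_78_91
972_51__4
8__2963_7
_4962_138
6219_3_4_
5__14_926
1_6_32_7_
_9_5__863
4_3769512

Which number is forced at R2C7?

Row 2 already contains {1, 2, 4, 5, 7, 9}.
Column 7 already contains {1, 3, 5, 8, 9}.
Its 3×3 block (box 3) already contains {1, 3, 4, 7, 9}.
The only value from 1–9 not eliminated is 6, so R2C7 = 6.

6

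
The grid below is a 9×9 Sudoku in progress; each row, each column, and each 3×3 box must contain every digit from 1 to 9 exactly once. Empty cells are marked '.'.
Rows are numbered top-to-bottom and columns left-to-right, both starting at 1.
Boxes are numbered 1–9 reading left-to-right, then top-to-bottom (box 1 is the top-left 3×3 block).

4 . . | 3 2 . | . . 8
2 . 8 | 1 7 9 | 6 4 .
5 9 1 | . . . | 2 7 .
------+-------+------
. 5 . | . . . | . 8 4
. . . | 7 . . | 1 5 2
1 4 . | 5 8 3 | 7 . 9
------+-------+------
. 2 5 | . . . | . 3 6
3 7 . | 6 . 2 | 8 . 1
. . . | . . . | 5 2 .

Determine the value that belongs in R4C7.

Row 4 already contains {4, 5, 8}.
Column 7 already contains {1, 2, 5, 6, 7, 8}.
Its 3×3 block (box 6) already contains {1, 2, 4, 5, 7, 8, 9}.
The only value from 1–9 not eliminated is 3, so R4C7 = 3.

3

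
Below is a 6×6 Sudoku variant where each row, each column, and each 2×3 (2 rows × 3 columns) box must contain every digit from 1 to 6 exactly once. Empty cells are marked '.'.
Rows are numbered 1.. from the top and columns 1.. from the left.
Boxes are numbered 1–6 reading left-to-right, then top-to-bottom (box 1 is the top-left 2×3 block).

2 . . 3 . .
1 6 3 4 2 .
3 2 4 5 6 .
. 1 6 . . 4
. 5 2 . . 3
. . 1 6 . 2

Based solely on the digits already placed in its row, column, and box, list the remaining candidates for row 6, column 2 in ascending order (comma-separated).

3,4

Row 6 already contains {1, 2, 6}.
Column 2 already contains {1, 2, 5, 6}.
Its 2×3 block (box 5) already contains {1, 2, 5}.
Removing those from 1–6 leaves {3, 4} as the candidates for row 6, column 2.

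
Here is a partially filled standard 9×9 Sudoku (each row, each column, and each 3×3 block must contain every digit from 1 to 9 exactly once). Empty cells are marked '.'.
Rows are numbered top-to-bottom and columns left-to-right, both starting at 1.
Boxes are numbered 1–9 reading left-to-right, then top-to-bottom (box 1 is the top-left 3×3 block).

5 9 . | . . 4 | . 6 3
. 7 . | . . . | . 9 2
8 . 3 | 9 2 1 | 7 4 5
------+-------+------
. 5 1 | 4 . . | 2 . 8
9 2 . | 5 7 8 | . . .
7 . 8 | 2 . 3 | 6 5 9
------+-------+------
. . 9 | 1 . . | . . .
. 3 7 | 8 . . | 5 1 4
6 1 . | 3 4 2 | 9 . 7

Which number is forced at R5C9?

Row 5 already contains {2, 5, 7, 8, 9}.
Column 9 already contains {2, 3, 4, 5, 7, 8, 9}.
Its 3×3 block (box 6) already contains {2, 5, 6, 8, 9}.
The only value from 1–9 not eliminated is 1, so R5C9 = 1.

1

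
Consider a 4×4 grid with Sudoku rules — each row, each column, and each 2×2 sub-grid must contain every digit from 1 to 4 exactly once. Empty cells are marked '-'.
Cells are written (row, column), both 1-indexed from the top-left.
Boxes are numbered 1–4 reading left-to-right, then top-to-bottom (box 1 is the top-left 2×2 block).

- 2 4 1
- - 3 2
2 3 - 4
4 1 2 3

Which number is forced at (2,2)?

Row 2 already contains {2, 3}.
Column 2 already contains {1, 2, 3}.
Its 2×2 block (box 1) already contains {2}.
The only value from 1–4 not eliminated is 4, so (2,2) = 4.

4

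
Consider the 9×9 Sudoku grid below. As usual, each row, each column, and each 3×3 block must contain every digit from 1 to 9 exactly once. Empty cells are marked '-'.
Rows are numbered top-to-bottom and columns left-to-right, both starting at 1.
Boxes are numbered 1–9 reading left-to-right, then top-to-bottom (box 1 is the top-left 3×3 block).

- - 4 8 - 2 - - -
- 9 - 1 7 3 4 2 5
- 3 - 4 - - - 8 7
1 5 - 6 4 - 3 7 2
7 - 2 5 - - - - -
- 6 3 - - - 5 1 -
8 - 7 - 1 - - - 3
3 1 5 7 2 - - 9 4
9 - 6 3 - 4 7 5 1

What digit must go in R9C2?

Row 9 already contains {1, 3, 4, 5, 6, 7, 9}.
Column 2 already contains {1, 3, 5, 6, 9}.
Its 3×3 block (box 7) already contains {1, 3, 5, 6, 7, 8, 9}.
The only value from 1–9 not eliminated is 2, so R9C2 = 2.

2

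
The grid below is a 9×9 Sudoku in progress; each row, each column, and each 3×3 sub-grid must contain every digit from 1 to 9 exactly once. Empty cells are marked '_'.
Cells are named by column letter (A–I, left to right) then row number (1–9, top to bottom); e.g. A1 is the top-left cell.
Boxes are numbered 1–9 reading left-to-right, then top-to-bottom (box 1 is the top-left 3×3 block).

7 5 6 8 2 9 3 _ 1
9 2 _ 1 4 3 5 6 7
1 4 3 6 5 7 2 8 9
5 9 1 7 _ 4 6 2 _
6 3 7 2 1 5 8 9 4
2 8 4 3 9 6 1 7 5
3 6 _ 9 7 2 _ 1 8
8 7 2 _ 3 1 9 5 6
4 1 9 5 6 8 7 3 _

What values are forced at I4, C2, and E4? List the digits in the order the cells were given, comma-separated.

3,8,8

For I4:
  Row 4 already contains {1, 2, 4, 5, 6, 7, 9}.
  Column I already contains {1, 4, 5, 6, 7, 8, 9}.
  Its 3×3 block (box 6) already contains {1, 2, 4, 5, 6, 7, 8, 9}.
  The only value from 1–9 not eliminated is 3, so I4 = 3.
For C2:
  Row 2 already contains {1, 2, 3, 4, 5, 6, 7, 9}.
  Column C already contains {1, 2, 3, 4, 6, 7, 9}.
  Its 3×3 block (box 1) already contains {1, 2, 3, 4, 5, 6, 7, 9}.
  The only value from 1–9 not eliminated is 8, so C2 = 8.
For E4:
  Row 4 already contains {1, 2, 4, 5, 6, 7, 9}.
  Column E already contains {1, 2, 3, 4, 5, 6, 7, 9}.
  Its 3×3 block (box 5) already contains {1, 2, 3, 4, 5, 6, 7, 9}.
  The only value from 1–9 not eliminated is 8, so E4 = 8.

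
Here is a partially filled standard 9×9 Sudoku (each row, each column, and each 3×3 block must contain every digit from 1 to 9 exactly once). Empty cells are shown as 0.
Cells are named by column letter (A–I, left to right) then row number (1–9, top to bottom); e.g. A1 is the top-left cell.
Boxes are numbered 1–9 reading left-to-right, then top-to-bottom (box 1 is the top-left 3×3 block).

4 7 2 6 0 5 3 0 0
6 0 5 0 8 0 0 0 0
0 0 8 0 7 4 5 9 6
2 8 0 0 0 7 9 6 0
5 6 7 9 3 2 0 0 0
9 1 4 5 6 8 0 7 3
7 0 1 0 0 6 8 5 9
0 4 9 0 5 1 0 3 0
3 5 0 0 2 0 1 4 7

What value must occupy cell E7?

Row 7 already contains {1, 5, 6, 7, 8, 9}.
Column E already contains {2, 3, 5, 6, 7, 8}.
Its 3×3 block (box 8) already contains {1, 2, 5, 6}.
The only value from 1–9 not eliminated is 4, so E7 = 4.

4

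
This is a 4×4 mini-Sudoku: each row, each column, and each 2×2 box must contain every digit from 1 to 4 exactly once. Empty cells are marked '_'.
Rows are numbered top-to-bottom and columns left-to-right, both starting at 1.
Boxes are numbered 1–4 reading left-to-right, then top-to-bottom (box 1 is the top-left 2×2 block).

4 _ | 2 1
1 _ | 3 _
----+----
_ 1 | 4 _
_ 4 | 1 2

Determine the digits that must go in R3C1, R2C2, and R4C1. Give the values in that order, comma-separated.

2,2,3

For R3C1:
  Consider where 2 can go in box 3.
  R4C1 is out (row 4 already has a 2).
  So the only cell in box 3 that can hold 2 is R3C1.
  So R3C1 = 2.
For R2C2:
  Row 2 already contains {1, 3}.
  Column 2 already contains {1, 4}.
  Its 2×2 block (box 1) already contains {1, 4}.
  The only value from 1–4 not eliminated is 2, so R2C2 = 2.
For R4C1:
  Row 4 already contains {1, 2, 4}.
  Column 1 already contains {1, 4}.
  Its 2×2 block (box 3) already contains {1, 4}.
  The only value from 1–4 not eliminated is 3, so R4C1 = 3.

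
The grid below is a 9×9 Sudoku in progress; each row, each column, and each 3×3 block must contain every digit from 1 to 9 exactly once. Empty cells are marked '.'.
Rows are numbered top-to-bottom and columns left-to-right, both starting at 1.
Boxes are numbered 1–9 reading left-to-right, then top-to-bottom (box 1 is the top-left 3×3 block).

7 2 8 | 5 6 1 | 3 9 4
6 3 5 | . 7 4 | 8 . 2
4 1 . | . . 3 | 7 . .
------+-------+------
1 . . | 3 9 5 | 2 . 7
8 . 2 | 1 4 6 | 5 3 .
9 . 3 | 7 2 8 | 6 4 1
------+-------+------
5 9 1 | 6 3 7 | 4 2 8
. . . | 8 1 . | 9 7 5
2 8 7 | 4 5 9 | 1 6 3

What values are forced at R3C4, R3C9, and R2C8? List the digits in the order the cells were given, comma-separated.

For R3C4:
  Consider where 2 can go in box 2.
  R2C4 is out (row 2 already has a 2).
  R3C5 is out (column 5 already has a 2).
  So the only cell in box 2 that can hold 2 is R3C4.
  So R3C4 = 2.
For R3C9:
  Row 3 already contains {1, 3, 4, 7}.
  Column 9 already contains {1, 2, 3, 4, 5, 7, 8}.
  Its 3×3 block (box 3) already contains {2, 3, 4, 7, 8, 9}.
  The only value from 1–9 not eliminated is 6, so R3C9 = 6.
For R2C8:
  Row 2 already contains {2, 3, 4, 5, 6, 7, 8}.
  Column 8 already contains {2, 3, 4, 6, 7, 9}.
  Its 3×3 block (box 3) already contains {2, 3, 4, 7, 8, 9}.
  The only value from 1–9 not eliminated is 1, so R2C8 = 1.

2,6,1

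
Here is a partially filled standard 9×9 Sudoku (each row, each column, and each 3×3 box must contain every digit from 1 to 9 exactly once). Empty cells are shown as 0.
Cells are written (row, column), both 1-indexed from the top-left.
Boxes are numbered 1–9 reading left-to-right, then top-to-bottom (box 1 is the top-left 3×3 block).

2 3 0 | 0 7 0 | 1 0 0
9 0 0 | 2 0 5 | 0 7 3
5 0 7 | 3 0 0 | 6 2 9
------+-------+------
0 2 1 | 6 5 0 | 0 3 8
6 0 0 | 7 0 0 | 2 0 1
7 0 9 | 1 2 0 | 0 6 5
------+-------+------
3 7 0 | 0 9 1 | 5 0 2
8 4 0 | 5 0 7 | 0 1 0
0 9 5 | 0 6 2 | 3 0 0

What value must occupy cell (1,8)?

Cell (1,8) itself could take any of {4, 5, 8} by direct elimination.
Consider where 5 can go in column 8.
(5,8) is out (box 6 already has a 5).
(7,8) is out (row 7 already has a 5).
(9,8) is out (row 9 already has a 5).
So the only cell in column 8 that can hold 5 is (1,8).
Therefore (1,8) = 5.

5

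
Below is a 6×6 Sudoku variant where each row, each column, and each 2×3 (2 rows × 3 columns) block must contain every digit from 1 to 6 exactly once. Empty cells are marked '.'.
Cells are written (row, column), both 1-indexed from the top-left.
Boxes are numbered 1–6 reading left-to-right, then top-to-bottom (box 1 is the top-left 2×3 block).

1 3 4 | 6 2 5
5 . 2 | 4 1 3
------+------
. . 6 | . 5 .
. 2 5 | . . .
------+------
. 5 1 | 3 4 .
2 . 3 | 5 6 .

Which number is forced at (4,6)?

Cell (4,6) itself could take any of {1, 4, 6} by direct elimination.
Consider where 6 can go in column 6.
(3,6) is out (row 3 already has a 6).
(5,6) is out (box 6 already has a 6).
(6,6) is out (row 6 already has a 6).
So the only cell in column 6 that can hold 6 is (4,6).
Therefore (4,6) = 6.

6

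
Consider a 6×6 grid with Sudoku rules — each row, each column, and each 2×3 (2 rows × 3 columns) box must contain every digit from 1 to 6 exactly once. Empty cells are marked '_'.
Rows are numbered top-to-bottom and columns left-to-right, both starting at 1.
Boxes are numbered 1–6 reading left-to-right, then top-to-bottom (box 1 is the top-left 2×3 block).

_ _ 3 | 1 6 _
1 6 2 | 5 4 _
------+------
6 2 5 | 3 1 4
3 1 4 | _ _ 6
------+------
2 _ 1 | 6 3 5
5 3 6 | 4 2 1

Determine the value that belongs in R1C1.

Row 1 already contains {1, 3, 6}.
Column 1 already contains {1, 2, 3, 5, 6}.
Its 2×3 block (box 1) already contains {1, 2, 3, 6}.
The only value from 1–6 not eliminated is 4, so R1C1 = 4.

4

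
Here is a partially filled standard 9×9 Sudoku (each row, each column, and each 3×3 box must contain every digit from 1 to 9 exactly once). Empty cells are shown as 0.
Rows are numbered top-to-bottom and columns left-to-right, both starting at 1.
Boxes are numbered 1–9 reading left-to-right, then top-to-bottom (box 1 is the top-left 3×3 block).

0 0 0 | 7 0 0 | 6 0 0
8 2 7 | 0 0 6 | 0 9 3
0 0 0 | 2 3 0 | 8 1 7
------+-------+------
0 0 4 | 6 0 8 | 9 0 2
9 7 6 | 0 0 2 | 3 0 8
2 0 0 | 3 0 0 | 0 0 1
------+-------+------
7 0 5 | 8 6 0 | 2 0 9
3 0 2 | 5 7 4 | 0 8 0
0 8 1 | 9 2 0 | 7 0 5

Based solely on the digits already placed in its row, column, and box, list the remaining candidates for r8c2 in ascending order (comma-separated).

6,9

Row 8 already contains {2, 3, 4, 5, 7, 8}.
Column 2 already contains {2, 7, 8}.
Its 3×3 block (box 7) already contains {1, 2, 3, 5, 7, 8}.
Removing those from 1–9 leaves {6, 9} as the candidates for r8c2.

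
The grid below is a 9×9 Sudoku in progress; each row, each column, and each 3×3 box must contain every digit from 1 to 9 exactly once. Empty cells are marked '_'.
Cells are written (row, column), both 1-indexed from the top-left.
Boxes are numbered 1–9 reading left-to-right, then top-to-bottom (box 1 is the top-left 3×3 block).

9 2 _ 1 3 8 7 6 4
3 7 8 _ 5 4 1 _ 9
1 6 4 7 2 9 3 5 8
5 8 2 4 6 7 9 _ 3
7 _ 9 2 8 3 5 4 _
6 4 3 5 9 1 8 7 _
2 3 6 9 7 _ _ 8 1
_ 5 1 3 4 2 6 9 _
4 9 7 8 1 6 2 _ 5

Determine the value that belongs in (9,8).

3

Row 9 already contains {1, 2, 4, 5, 6, 7, 8, 9}.
Column 8 already contains {4, 5, 6, 7, 8, 9}.
Its 3×3 block (box 9) already contains {1, 2, 5, 6, 8, 9}.
The only value from 1–9 not eliminated is 3, so (9,8) = 3.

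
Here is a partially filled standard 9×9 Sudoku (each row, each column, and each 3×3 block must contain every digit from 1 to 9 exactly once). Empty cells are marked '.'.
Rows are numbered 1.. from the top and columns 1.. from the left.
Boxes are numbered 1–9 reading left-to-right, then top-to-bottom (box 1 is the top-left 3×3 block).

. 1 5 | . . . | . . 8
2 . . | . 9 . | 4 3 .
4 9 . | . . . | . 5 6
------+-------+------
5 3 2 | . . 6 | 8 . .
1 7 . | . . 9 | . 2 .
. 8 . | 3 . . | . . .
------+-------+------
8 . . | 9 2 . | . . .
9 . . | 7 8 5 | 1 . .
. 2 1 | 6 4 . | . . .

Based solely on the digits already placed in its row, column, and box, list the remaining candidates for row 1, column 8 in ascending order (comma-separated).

Row 1 already contains {1, 5, 8}.
Column 8 already contains {2, 3, 5}.
Its 3×3 block (box 3) already contains {3, 4, 5, 6, 8}.
Removing those from 1–9 leaves {7, 9} as the candidates for row 1, column 8.

7,9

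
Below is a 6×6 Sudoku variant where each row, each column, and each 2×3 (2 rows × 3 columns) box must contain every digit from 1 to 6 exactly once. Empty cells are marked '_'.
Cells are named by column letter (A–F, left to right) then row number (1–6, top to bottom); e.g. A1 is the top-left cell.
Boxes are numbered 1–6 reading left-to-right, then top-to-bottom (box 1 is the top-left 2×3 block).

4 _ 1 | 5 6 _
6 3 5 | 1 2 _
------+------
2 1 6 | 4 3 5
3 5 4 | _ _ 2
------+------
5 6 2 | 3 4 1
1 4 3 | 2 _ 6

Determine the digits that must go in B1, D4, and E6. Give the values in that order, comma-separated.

2,6,5

For B1:
  Row 1 already contains {1, 4, 5, 6}.
  Column B already contains {1, 3, 4, 5, 6}.
  Its 2×3 block (box 1) already contains {1, 3, 4, 5, 6}.
  The only value from 1–6 not eliminated is 2, so B1 = 2.
For D4:
  Row 4 already contains {2, 3, 4, 5}.
  Column D already contains {1, 2, 3, 4, 5}.
  Its 2×3 block (box 4) already contains {2, 3, 4, 5}.
  The only value from 1–6 not eliminated is 6, so D4 = 6.
For E6:
  Row 6 already contains {1, 2, 3, 4, 6}.
  Column E already contains {2, 3, 4, 6}.
  Its 2×3 block (box 6) already contains {1, 2, 3, 4, 6}.
  The only value from 1–6 not eliminated is 5, so E6 = 5.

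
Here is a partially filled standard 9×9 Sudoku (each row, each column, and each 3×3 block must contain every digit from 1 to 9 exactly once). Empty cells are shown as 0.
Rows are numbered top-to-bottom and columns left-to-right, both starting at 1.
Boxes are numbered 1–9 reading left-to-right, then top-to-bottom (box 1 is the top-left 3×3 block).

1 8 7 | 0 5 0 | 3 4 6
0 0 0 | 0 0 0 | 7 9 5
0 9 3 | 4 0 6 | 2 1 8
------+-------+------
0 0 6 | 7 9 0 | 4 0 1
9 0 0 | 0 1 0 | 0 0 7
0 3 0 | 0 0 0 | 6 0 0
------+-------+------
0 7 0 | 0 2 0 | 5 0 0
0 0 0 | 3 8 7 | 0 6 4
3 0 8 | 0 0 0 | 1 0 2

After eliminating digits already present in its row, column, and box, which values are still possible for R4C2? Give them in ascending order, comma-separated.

2,5

Row 4 already contains {1, 4, 6, 7, 9}.
Column 2 already contains {3, 7, 8, 9}.
Its 3×3 block (box 4) already contains {3, 6, 9}.
Removing those from 1–9 leaves {2, 5} as the candidates for R4C2.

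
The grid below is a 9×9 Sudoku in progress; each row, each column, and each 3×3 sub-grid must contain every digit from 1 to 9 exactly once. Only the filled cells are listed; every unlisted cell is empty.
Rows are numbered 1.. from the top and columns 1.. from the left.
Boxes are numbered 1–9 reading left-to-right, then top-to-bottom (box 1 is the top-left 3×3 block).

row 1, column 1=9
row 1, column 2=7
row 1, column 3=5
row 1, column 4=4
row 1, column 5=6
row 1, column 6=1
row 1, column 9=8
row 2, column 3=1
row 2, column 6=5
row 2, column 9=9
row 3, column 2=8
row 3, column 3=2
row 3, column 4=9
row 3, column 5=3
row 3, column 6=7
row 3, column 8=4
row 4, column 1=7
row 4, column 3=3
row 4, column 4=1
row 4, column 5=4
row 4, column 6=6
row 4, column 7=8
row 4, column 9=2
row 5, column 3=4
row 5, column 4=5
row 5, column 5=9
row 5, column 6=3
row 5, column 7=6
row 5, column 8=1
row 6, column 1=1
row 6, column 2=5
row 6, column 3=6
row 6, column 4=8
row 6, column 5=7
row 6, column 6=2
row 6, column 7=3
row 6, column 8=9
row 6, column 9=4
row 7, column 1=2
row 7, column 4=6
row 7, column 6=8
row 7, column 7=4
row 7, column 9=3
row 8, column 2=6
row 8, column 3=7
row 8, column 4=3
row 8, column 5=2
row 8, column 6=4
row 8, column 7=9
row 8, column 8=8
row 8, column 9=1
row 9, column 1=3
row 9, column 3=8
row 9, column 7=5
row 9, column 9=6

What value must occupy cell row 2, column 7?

7

Cell row 2, column 7 itself could take any of {2, 7} by direct elimination.
Consider where 7 can go in column 7.
row 1, column 7 is out (row 1 already has a 7).
row 3, column 7 is out (row 3 already has a 7).
So the only cell in column 7 that can hold 7 is row 2, column 7.
Therefore row 2, column 7 = 7.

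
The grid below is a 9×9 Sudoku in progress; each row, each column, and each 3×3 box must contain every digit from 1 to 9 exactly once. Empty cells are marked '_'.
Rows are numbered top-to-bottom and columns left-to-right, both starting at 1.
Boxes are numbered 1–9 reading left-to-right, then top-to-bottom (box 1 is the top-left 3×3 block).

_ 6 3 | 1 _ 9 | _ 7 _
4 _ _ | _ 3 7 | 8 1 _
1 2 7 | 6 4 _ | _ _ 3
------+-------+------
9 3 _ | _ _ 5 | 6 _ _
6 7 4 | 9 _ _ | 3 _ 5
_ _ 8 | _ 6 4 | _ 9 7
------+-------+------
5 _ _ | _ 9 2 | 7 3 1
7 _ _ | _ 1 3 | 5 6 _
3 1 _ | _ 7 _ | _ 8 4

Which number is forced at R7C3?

6

Row 7 already contains {1, 2, 3, 5, 7, 9}.
Column 3 already contains {3, 4, 7, 8}.
Its 3×3 block (box 7) already contains {1, 3, 5, 7}.
The only value from 1–9 not eliminated is 6, so R7C3 = 6.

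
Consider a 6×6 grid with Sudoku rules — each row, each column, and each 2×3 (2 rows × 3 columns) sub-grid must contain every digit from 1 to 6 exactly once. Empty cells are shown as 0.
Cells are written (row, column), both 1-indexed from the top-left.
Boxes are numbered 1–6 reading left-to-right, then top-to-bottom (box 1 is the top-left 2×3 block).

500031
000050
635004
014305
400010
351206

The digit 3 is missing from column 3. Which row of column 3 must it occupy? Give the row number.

Consider where 3 can go in column 3.
(1,3) is out (row 1 already has a 3).
(5,3) is out (box 5 already has a 3).
So the only cell in column 3 that can hold 3 is (2,3).
That is row 2.

2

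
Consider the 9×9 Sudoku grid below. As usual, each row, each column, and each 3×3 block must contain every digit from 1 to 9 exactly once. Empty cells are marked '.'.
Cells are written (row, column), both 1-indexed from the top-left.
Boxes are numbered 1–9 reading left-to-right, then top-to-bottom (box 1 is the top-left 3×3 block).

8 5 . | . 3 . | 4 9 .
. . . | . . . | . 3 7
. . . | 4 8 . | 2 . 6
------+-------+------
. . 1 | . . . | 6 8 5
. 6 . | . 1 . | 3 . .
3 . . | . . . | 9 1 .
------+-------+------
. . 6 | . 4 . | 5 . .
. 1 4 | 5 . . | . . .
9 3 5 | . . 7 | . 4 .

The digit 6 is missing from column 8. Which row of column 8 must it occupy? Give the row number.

Consider where 6 can go in column 8.
(3,8) is out (row 3 already has a 6).
(5,8) is out (row 5 already has a 6).
(7,8) is out (row 7 already has a 6).
So the only cell in column 8 that can hold 6 is (8,8).
That is row 8.

8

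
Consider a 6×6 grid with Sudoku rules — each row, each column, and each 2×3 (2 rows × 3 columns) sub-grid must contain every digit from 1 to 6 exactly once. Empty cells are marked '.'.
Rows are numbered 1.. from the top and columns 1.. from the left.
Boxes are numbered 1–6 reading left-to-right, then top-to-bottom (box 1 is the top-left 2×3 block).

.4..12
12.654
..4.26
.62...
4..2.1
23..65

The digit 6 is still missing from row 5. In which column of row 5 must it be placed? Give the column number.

Consider where 6 can go in row 5.
row 5, column 2 is out (column 2 already has a 6).
row 5, column 5 is out (column 5 already has a 6).
So the only cell in row 5 that can hold 6 is row 5, column 3.
That is column 3.

3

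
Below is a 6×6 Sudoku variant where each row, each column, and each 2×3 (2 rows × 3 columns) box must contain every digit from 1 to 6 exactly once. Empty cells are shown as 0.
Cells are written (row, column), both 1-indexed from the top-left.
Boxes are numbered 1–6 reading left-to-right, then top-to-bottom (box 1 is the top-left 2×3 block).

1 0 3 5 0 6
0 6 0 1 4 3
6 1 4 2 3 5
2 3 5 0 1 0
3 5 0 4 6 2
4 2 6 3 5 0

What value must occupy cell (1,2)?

Row 1 already contains {1, 3, 5, 6}.
Column 2 already contains {1, 2, 3, 5, 6}.
Its 2×3 block (box 1) already contains {1, 3, 6}.
The only value from 1–6 not eliminated is 4, so (1,2) = 4.

4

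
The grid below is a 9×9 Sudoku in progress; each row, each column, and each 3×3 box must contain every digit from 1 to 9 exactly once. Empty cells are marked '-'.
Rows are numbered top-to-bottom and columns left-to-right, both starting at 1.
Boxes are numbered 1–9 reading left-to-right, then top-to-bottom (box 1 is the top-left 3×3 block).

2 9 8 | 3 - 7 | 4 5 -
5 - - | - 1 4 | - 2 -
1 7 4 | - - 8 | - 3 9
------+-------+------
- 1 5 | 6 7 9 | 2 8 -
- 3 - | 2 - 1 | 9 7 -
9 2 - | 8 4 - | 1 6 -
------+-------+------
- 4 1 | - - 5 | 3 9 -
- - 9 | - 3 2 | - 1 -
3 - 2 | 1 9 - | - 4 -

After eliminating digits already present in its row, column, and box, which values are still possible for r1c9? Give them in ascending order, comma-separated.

Row 1 already contains {2, 3, 4, 5, 7, 8, 9}.
Column 9 already contains {9}.
Its 3×3 block (box 3) already contains {2, 3, 4, 5, 9}.
Removing those from 1–9 leaves {1, 6} as the candidates for r1c9.

1,6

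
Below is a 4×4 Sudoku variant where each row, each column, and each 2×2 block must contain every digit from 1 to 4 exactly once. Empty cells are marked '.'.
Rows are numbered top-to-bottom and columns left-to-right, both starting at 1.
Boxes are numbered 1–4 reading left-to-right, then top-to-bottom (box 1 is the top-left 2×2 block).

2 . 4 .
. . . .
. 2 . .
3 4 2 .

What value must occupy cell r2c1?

Cell r2c1 itself could take any of {1, 4} by direct elimination.
Consider where 4 can go in box 1.
r1c2 is out (row 1 already has a 4).
r2c2 is out (column 2 already has a 4).
So the only cell in box 1 that can hold 4 is r2c1.
Therefore r2c1 = 4.

4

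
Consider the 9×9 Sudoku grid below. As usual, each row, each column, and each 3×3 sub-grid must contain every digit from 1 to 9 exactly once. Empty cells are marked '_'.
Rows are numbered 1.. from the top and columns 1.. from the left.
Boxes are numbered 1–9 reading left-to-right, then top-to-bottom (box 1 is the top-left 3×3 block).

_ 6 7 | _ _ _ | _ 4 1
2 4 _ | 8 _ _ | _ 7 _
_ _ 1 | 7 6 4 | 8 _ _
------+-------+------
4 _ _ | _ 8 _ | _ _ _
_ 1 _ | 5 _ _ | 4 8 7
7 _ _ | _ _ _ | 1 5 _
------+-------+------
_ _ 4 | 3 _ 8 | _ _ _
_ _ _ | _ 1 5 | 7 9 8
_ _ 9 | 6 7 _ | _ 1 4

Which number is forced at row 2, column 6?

1

Cell row 2, column 6 itself could take any of {1, 3, 9} by direct elimination.
Consider where 1 can go in row 2.
row 2, column 3 is out (column 3 already has a 1).
row 2, column 5 is out (column 5 already has a 1).
row 2, column 7 is out (column 7 already has a 1).
row 2, column 9 is out (column 9 already has a 1).
So the only cell in row 2 that can hold 1 is row 2, column 6.
Therefore row 2, column 6 = 1.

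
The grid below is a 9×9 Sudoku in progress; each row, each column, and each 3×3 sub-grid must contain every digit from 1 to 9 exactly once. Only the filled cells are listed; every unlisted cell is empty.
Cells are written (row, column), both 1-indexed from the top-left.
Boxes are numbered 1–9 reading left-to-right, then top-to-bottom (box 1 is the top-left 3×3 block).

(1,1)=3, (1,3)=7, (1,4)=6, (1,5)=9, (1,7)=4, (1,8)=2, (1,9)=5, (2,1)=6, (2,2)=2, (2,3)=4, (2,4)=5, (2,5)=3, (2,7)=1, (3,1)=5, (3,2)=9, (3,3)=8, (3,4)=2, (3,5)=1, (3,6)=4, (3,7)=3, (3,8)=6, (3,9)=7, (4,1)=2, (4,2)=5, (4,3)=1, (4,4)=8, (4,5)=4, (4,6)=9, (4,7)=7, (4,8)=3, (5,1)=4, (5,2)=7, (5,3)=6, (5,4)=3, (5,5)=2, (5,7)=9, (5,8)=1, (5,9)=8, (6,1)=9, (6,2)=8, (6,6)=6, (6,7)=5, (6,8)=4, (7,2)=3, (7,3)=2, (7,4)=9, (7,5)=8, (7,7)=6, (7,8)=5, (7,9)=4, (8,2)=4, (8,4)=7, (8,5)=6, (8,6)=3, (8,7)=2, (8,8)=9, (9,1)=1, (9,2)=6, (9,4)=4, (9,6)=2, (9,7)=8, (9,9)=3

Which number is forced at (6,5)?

Row 6 already contains {4, 5, 6, 8, 9}.
Column 5 already contains {1, 2, 3, 4, 6, 8, 9}.
Its 3×3 block (box 5) already contains {2, 3, 4, 6, 8, 9}.
The only value from 1–9 not eliminated is 7, so (6,5) = 7.

7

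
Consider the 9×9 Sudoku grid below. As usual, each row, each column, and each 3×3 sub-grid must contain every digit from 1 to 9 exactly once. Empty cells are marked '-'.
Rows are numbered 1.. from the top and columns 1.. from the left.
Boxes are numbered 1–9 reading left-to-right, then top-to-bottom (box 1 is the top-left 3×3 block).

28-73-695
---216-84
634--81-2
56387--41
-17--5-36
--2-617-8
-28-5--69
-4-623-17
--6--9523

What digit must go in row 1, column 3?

Row 1 already contains {2, 3, 5, 6, 7, 8, 9}.
Column 3 already contains {2, 3, 4, 6, 7, 8}.
Its 3×3 block (box 1) already contains {2, 3, 4, 6, 8}.
The only value from 1–9 not eliminated is 1, so row 1, column 3 = 1.

1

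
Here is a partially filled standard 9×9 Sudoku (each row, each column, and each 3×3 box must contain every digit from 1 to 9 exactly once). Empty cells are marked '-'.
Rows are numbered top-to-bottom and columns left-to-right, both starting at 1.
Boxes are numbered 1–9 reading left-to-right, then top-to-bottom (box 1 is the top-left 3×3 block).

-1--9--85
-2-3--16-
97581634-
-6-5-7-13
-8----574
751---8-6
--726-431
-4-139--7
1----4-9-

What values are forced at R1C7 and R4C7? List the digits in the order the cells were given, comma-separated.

For R1C7:
  Consider where 7 can go in column 7.
  R4C7 is out (row 4 already has a 7).
  R8C7 is out (row 8 already has a 7).
  R9C7 is out (box 9 already has a 7).
  So the only cell in column 7 that can hold 7 is R1C7.
  So R1C7 = 7.
For R4C7:
  Consider where 9 can go in column 7.
  R1C7 is out (row 1 already has a 9).
  R8C7 is out (row 8 already has a 9).
  R9C7 is out (row 9 already has a 9).
  So the only cell in column 7 that can hold 9 is R4C7.
  So R4C7 = 9.

7,9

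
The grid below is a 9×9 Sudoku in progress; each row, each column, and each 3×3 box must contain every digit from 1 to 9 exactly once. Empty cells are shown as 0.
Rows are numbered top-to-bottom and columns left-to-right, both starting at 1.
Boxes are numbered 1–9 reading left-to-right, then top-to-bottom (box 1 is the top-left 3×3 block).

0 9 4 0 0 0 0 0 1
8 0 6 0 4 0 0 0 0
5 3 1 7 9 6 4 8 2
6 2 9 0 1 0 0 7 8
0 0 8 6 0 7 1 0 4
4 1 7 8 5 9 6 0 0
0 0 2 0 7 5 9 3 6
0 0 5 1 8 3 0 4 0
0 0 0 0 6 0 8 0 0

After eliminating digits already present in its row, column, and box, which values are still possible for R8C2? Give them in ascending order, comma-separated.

6,7

Row 8 already contains {1, 3, 4, 5, 8}.
Column 2 already contains {1, 2, 3, 9}.
Its 3×3 block (box 7) already contains {2, 5}.
Removing those from 1–9 leaves {6, 7} as the candidates for R8C2.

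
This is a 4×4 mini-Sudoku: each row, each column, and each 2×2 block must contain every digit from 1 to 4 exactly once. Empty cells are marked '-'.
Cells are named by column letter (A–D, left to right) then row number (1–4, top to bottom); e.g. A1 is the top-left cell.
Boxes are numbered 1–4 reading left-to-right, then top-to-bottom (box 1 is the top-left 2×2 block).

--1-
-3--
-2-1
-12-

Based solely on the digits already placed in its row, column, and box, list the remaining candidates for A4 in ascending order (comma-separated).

Row 4 already contains {1, 2}.
Column A already contains {}.
Its 2×2 block (box 3) already contains {1, 2}.
Removing those from 1–4 leaves {3, 4} as the candidates for A4.

3,4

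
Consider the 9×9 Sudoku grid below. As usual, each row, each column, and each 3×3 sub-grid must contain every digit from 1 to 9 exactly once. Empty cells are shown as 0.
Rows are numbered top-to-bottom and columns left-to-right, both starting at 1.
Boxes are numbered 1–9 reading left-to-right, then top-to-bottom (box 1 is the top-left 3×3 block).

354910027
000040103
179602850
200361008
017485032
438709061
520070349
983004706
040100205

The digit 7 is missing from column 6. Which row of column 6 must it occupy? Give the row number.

2

Consider where 7 can go in column 6.
r1c6 is out (row 1 already has a 7).
r7c6 is out (row 7 already has a 7).
r9c6 is out (box 8 already has a 7).
So the only cell in column 6 that can hold 7 is r2c6.
That is row 2.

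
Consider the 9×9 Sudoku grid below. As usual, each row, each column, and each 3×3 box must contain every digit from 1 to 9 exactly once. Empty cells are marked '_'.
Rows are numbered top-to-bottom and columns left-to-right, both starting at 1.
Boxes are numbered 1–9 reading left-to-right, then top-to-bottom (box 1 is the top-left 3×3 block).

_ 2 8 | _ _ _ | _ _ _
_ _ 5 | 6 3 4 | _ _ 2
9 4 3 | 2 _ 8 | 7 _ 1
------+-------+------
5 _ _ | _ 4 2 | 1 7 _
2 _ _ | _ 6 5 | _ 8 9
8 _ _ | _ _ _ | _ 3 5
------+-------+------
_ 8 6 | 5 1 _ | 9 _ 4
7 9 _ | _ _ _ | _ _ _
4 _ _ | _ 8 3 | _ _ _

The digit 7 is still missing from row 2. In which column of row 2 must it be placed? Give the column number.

Consider where 7 can go in row 2.
R2C1 is out (column 1 already has a 7).
R2C7 is out (column 7 already has a 7).
R2C8 is out (column 8 already has a 7).
So the only cell in row 2 that can hold 7 is R2C2.
That is column 2.

2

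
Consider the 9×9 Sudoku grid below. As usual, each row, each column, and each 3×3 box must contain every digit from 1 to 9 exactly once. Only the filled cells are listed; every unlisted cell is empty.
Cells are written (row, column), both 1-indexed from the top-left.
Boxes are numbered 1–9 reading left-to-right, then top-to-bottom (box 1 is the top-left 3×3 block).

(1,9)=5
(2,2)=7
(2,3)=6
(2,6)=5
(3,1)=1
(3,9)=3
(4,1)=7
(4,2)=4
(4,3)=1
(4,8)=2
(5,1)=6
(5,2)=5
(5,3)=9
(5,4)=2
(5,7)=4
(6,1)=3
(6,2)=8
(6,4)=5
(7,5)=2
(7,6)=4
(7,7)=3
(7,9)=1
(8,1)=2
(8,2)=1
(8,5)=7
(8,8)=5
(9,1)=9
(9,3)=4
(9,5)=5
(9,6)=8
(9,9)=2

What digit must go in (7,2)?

Row 7 already contains {1, 2, 3, 4}.
Column 2 already contains {1, 4, 5, 7, 8}.
Its 3×3 block (box 7) already contains {1, 2, 4, 9}.
The only value from 1–9 not eliminated is 6, so (7,2) = 6.

6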